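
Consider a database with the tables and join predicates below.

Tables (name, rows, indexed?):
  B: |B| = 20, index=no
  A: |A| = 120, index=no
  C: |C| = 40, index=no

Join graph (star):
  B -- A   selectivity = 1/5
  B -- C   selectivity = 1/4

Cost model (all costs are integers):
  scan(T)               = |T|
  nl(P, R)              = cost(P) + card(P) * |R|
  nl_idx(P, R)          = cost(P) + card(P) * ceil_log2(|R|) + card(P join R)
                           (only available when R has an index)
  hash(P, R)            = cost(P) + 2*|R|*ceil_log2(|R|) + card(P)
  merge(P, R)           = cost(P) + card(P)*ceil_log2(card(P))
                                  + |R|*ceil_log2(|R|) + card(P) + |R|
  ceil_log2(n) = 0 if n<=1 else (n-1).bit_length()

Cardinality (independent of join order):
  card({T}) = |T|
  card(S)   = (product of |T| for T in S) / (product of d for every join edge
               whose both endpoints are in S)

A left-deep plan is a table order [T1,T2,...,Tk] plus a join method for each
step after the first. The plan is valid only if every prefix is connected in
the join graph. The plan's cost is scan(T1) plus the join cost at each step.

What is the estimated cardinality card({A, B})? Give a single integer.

Tables in S: A(120), B(20)
Edges inside S: B-A(d=5)
numerator = 120 * 20 = 2400
denominator = 5 = 5
card(S) = 2400 / 5 = 480

480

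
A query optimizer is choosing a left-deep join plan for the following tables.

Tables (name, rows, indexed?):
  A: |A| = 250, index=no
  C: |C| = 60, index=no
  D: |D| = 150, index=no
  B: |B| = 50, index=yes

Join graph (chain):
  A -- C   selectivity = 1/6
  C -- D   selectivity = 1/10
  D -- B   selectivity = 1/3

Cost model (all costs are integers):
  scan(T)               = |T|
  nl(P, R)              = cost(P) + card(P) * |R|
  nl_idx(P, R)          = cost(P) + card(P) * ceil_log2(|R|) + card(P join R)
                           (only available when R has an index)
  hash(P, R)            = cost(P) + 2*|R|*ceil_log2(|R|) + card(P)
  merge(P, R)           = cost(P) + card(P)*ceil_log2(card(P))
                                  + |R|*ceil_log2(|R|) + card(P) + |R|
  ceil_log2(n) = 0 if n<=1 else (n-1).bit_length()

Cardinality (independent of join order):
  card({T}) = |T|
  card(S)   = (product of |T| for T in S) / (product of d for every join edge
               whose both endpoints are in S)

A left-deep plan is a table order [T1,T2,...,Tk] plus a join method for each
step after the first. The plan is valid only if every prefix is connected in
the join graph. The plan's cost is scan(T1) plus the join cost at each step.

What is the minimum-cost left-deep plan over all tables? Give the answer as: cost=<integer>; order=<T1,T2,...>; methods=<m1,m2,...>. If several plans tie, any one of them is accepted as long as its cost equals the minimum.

cost=21520; order=D,C,B,A; methods=hash,hash,hash

Selinger DP (subsets sized 1..n):
  {A}: scan cost=250, card=250
  {C}: scan cost=60, card=60
  {D}: scan cost=150, card=150
  {B}: scan cost=50, card=50
  {AC}: card=2500; try (C,hash)→1220, (A,merge)→2730, (C,merge)→2920, (A,hash)→4120, (A,nl)→15060, (C,nl)→15250; best=1220 via (C,hash)
  {CD}: card=900; try (C,hash)→1020, (D,merge)→1830, (C,merge)→1920, (D,hash)→2520, (D,nl)→9060, (C,nl)→9150; best=1020 via (C,hash)
  {BD}: card=2500; try (B,hash)→900, (D,merge)→1750, (B,merge)→1850, (D,hash)→2500, (B,nl_idx)→3550, (D,nl)→7550 …(+1); best=900 via (B,hash)
  {ACD}: card=37500; try (A,hash)→5920, (D,hash)→6120, (A,merge)→13170, (D,merge)→35070, (A,nl)→226020, (D,nl)→376220; best=5920 via (A,hash)
  {BCD}: card=15000; try (B,hash)→2520, (C,hash)→4120, (B,merge)→11270, (B,nl_idx)→21420, (C,merge)→33820, (B,nl)→46020 …(+1); best=2520 via (B,hash)
  {ABCD}: card=625000; try (A,hash)→21520, (B,hash)→44020, (A,merge)→229770, (B,merge)→643770, (B,nl_idx)→855920, (B,nl)→1880920 …(+1); best=21520 via (A,hash)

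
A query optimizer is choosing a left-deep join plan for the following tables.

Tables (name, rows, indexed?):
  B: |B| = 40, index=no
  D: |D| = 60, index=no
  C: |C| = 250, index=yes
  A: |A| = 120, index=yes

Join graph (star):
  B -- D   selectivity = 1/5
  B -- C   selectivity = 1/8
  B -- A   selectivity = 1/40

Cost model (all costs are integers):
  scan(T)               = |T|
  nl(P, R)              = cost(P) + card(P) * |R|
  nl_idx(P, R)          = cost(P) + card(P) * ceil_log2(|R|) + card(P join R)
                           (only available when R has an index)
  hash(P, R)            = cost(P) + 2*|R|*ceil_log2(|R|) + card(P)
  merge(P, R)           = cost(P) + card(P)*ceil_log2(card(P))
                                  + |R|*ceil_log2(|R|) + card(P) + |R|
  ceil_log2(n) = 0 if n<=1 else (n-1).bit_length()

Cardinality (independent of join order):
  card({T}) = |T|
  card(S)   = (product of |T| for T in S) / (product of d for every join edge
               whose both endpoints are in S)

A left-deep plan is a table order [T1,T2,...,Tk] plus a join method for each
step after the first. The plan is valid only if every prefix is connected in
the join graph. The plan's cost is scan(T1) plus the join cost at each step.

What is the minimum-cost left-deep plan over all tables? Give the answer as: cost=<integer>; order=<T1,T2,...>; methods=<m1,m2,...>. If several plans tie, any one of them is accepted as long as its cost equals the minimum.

Selinger DP (subsets sized 1..n):
  {B}: scan cost=40, card=40
  {D}: scan cost=60, card=60
  {C}: scan cost=250, card=250
  {A}: scan cost=120, card=120
  {BD}: card=480; try (B,hash)→600, (D,merge)→740, (B,merge)→760, (D,hash)→800, (D,nl)→2440, (B,nl)→2460; best=600 via (B,hash)
  {BC}: card=1250; try (B,hash)→980, (C,nl_idx)→1610, (C,merge)→2570, (B,merge)→2780, (C,hash)→4080, (C,nl)→10040 …(+1); best=980 via (B,hash)
  {AB}: card=120; try (A,nl_idx)→440, (B,hash)→720, (A,merge)→1280, (B,merge)→1360, (A,hash)→1760, (A,nl)→4840 …(+1); best=440 via (A,nl_idx)
  {BCD}: card=15000; try (D,hash)→2950, (C,hash)→5080, (C,merge)→7650, (D,merge)→16400, (C,nl_idx)→19440, (D,nl)→75980 …(+1); best=2950 via (D,hash)
  {ABD}: card=1440; try (D,hash)→1280, (D,merge)→1820, (A,hash)→2760, (A,nl_idx)→5400, (A,merge)→6360, (D,nl)→7640 …(+1); best=1280 via (D,hash)
  {ABC}: card=3750; try (C,merge)→3650, (A,hash)→3910, (C,hash)→4560, (C,nl_idx)→5150, (A,nl_idx)→13480, (A,merge)→16940 …(+2); best=3650 via (C,merge)
  {ABCD}: card=45000; try (C,hash)→6720, (D,hash)→8120, (A,hash)→19630, (C,merge)→20810, (D,merge)→52820, (C,nl_idx)→57800 …(+5); best=6720 via (C,hash)

cost=6720; order=B,A,D,C; methods=nl_idx,hash,hash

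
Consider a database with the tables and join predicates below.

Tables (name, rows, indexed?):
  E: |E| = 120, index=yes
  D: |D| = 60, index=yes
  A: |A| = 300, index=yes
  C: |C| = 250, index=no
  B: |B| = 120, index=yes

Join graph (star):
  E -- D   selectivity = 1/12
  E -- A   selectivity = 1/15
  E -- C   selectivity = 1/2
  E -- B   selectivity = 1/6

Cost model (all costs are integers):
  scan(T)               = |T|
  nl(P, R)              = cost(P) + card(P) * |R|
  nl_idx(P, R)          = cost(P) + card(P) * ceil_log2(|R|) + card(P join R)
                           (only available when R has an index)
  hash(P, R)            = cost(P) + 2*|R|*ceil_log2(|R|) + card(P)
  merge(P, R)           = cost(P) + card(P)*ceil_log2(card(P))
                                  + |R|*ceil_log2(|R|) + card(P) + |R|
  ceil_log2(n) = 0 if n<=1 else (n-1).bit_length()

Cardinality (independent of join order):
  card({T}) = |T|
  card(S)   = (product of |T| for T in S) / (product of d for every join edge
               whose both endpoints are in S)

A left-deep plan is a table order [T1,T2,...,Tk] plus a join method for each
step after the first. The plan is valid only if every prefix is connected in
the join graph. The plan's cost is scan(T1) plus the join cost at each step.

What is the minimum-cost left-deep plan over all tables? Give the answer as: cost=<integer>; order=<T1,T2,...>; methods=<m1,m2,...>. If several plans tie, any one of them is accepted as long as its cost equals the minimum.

cost=263080; order=A,E,D,B,C; methods=hash,hash,hash,hash

Selinger DP (subsets sized 1..n):
  {E}: scan cost=120, card=120
  {D}: scan cost=60, card=60
  {A}: scan cost=300, card=300
  {C}: scan cost=250, card=250
  {B}: scan cost=120, card=120
  {DE}: card=600; try (D,hash)→960, (E,nl_idx)→1080, (E,merge)→1440, (D,nl_idx)→1440, (D,merge)→1500, (E,hash)→1800 …(+2); best=960 via (D,hash)
  {AE}: card=2400; try (E,hash)→2280, (A,nl_idx)→3600, (A,merge)→4080, (E,merge)→4260, (E,nl_idx)→4800, (A,hash)→5640 …(+2); best=2280 via (E,hash)
  {CE}: card=15000; try (E,hash)→2180, (C,merge)→3330, (E,merge)→3460, (C,hash)→4240, (E,nl_idx)→17000, (C,nl)→30120 …(+1); best=2180 via (E,hash)
  {BE}: card=2400; try (E,hash)→1920, (B,hash)→1920, (E,merge)→2040, (B,merge)→2040, (E,nl_idx)→3360, (B,nl_idx)→3360 …(+2); best=1920 via (E,hash)
  {ADE}: card=12000; try (D,hash)→5400, (A,hash)→6960, (A,merge)→10560, (A,nl_idx)→18360, (D,nl_idx)→28680, (D,merge)→33900 …(+2); best=5400 via (D,hash)
  {CDE}: card=75000; try (C,hash)→5560, (C,merge)→9810, (D,hash)→17900, (C,nl)→150960, (D,nl_idx)→167180, (D,merge)→227600 …(+1); best=5560 via (C,hash)
  {BDE}: card=12000; try (B,hash)→3240, (D,hash)→5040, (B,merge)→8520, (B,nl_idx)→17160, (D,nl_idx)→28320, (D,merge)→33540 …(+2); best=3240 via (B,hash)
  {ACE}: card=300000; try (C,hash)→8680, (A,hash)→22580, (C,merge)→35730, (A,merge)→230180, (A,nl_idx)→437180, (C,nl)→602280 …(+1); best=8680 via (C,hash)
  {ABE}: card=48000; try (B,hash)→6360, (A,hash)→9720, (B,merge)→34440, (A,merge)→36120, (B,nl_idx)→67080, (A,nl_idx)→71520 …(+2); best=6360 via (B,hash)
  {BCE}: card=300000; try (C,hash)→8320, (B,hash)→18860, (C,merge)→35370, (B,merge)→228140, (B,nl_idx)→407180, (C,nl)→601920 …(+1); best=8320 via (C,hash)
  {ACDE}: card=1500000; try (C,hash)→21400, (A,hash)→85960, (C,merge)→187650, (D,hash)→309400, (A,merge)→1358560, (A,nl_idx)→2180560 …(+5); best=21400 via (C,hash)
  {ABDE}: card=240000; try (B,hash)→19080, (A,hash)→20640, (D,hash)→55080, (A,merge)→186240, (B,merge)→186360, (B,nl_idx)→329400 …(+6); best=19080 via (B,hash)
  {BCDE}: card=1500000; try (C,hash)→19240, (B,hash)→82240, (C,merge)→185490, (D,hash)→309040, (B,merge)→1356520, (B,nl_idx)→2030560 …(+5); best=19240 via (C,hash)
  {ABCE}: card=6000000; try (C,hash)→58360, (B,hash)→310360, (A,hash)→313720, (C,merge)→824610, (B,merge)→6009640, (A,merge)→6011320 …(+5); best=58360 via (C,hash)
  {ABCDE}: card=30000000; try (C,hash)→263080, (B,hash)→1523080, (A,hash)→1524640, (C,merge)→4581330, (D,hash)→6059080, (A,merge)→33022240 …(+9); best=263080 via (C,hash)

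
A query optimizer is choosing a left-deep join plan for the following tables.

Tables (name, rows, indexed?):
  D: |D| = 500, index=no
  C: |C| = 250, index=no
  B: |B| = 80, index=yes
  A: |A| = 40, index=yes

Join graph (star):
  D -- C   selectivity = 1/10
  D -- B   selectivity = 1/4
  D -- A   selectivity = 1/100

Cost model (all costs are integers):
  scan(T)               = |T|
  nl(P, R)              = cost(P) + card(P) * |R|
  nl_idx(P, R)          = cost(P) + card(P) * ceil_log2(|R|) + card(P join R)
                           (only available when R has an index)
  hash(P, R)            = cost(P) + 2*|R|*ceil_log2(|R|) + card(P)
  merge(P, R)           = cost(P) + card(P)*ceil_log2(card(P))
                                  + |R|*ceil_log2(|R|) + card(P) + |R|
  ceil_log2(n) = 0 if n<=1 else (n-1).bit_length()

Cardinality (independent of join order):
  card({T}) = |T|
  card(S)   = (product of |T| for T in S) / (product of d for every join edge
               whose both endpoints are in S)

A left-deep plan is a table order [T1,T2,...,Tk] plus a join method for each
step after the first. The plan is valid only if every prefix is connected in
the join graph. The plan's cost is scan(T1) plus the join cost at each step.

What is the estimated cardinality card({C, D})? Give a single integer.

12500

Tables in S: C(250), D(500)
Edges inside S: D-C(d=10)
numerator = 250 * 500 = 125000
denominator = 10 = 10
card(S) = 125000 / 10 = 12500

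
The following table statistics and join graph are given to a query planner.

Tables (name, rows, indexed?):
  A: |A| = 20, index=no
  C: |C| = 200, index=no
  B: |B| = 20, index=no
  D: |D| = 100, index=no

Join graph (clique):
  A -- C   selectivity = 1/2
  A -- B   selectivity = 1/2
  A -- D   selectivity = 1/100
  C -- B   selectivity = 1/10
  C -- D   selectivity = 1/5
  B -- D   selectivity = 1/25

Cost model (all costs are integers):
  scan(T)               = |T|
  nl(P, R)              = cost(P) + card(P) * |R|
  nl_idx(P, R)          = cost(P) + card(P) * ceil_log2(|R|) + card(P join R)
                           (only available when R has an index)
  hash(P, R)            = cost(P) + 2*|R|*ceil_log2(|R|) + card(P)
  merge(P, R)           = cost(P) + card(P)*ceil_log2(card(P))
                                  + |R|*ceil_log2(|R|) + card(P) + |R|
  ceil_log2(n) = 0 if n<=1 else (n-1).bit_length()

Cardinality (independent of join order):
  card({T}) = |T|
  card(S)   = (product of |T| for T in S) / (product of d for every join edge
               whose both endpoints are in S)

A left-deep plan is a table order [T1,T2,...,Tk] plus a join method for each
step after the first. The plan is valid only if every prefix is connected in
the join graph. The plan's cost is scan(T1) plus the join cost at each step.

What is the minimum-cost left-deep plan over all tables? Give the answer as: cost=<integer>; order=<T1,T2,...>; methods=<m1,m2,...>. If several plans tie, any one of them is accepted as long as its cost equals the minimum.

cost=2220; order=D,A,B,C; methods=hash,hash,nl

Selinger DP (subsets sized 1..n):
  {A}: scan cost=20, card=20
  {C}: scan cost=200, card=200
  {B}: scan cost=20, card=20
  {D}: scan cost=100, card=100
  {AC}: card=2000; try (A,hash)→600, (C,merge)→1940, (A,merge)→2120, (C,hash)→3240, (C,nl)→4020, (A,nl)→4200; best=600 via (A,hash)
  {AB}: card=200; try (B,hash)→240, (A,hash)→240, (B,merge)→260, (A,merge)→260, (B,nl)→420, (A,nl)→420; best=240 via (B,hash)
  {AD}: card=20; try (A,hash)→400, (D,merge)→940, (A,merge)→1020, (D,hash)→1440, (D,nl)→2020, (A,nl)→2100; best=400 via (A,hash)
  {BC}: card=400; try (B,hash)→600, (C,merge)→1940, (B,merge)→2120, (C,hash)→3240, (C,nl)→4020, (B,nl)→4200; best=600 via (B,hash)
  {CD}: card=4000; try (D,hash)→1800, (C,merge)→2700, (D,merge)→2800, (C,hash)→3400, (C,nl)→20100, (D,nl)→20200; best=1800 via (D,hash)
  {BD}: card=80; try (B,hash)→400, (D,merge)→940, (B,merge)→1020, (D,hash)→1440, (D,nl)→2020, (B,nl)→2100; best=400 via (B,hash)
  {ABC}: card=2000; try (A,hash)→1200, (B,hash)→2800, (C,hash)→3640, (C,merge)→3840, (A,merge)→4720, (A,nl)→8600 …(+3); best=1200 via (A,hash)
  {ACD}: card=400; try (C,merge)→2320, (C,hash)→3620, (D,hash)→4000, (C,nl)→4400, (A,hash)→6000, (D,merge)→25400 …(+3); best=2320 via (C,merge)
  {ABD}: card=8; try (B,hash)→620, (B,merge)→640, (A,hash)→680, (B,nl)→800, (A,merge)→1160, (D,hash)→1840 …(+3); best=620 via (B,hash)
  {BCD}: card=320; try (D,hash)→2400, (C,merge)→2840, (C,hash)→3680, (D,merge)→5400, (B,hash)→6000, (C,nl)→16400 …(+3); best=2400 via (D,hash)
  {ABCD}: card=16; try (C,nl)→2220, (C,merge)→2452, (B,hash)→2920, (A,hash)→2920, (C,hash)→3828, (D,hash)→4600 …(+6); best=2220 via (C,nl)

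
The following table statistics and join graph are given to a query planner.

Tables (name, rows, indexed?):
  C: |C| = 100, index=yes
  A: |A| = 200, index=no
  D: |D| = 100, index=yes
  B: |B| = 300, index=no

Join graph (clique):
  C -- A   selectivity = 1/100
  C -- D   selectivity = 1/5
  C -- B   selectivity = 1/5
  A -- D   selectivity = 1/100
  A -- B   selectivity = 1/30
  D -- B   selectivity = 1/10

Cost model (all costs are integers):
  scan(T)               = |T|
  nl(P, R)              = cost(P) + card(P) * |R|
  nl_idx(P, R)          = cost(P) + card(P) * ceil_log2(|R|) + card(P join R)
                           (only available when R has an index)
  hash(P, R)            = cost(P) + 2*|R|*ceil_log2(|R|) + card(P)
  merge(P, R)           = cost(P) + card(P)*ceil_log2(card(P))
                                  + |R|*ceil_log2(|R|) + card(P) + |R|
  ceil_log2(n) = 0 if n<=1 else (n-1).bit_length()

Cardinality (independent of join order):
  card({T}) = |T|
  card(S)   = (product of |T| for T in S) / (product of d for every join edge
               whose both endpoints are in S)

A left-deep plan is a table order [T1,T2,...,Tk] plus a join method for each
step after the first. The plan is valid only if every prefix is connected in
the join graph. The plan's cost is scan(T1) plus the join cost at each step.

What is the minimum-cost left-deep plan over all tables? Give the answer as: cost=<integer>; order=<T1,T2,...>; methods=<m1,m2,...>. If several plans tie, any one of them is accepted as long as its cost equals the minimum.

Selinger DP (subsets sized 1..n):
  {C}: scan cost=100, card=100
  {A}: scan cost=200, card=200
  {D}: scan cost=100, card=100
  {B}: scan cost=300, card=300
  {AC}: card=200; try (C,hash)→1800, (C,nl_idx)→1800, (A,merge)→2700, (C,merge)→2800, (A,hash)→3400, (A,nl)→20100 …(+1); best=1800 via (C,hash)
  {CD}: card=2000; try (D,hash)→1600, (C,hash)→1600, (D,merge)→1700, (C,merge)→1700, (D,nl_idx)→2800, (C,nl_idx)→2800 …(+2); best=1600 via (D,hash)
  {BC}: card=6000; try (C,hash)→2000, (B,merge)→3900, (C,merge)→4100, (B,hash)→5600, (C,nl_idx)→8400, (B,nl)→30100 …(+1); best=2000 via (C,hash)
  {AD}: card=200; try (D,hash)→1800, (D,nl_idx)→1800, (A,merge)→2700, (D,merge)→2800, (A,hash)→3400, (A,nl)→20100 …(+1); best=1800 via (D,hash)
  {AB}: card=2000; try (A,hash)→3800, (B,merge)→5000, (A,merge)→5100, (B,hash)→5800, (B,nl)→60200, (A,nl)→60300; best=3800 via (A,hash)
  {BD}: card=3000; try (D,hash)→2000, (B,merge)→3900, (D,merge)→4100, (D,nl_idx)→5400, (B,hash)→5600, (B,nl)→30100 …(+1); best=2000 via (D,hash)
  {ACD}: card=40; try (D,nl_idx)→3240, (C,nl_idx)→3240, (D,hash)→3400, (C,hash)→3400, (D,merge)→4400, (C,merge)→4400 …(+5); best=3240 via (D,nl_idx)
  {ABC}: card=400; try (B,merge)→6600, (C,hash)→7200, (B,hash)→7400, (A,hash)→11200, (C,nl_idx)→18200, (C,merge)→28600 …(+4); best=6600 via (B,merge)
  {BCD}: card=12000; try (C,hash)→6400, (B,hash)→9000, (D,hash)→9400, (B,merge)→28600, (C,nl_idx)→35000, (C,merge)→41800 …(+5); best=6400 via (C,hash)
  {ABD}: card=200; try (B,merge)→6600, (D,hash)→7200, (B,hash)→7400, (A,hash)→8200, (D,nl_idx)→18000, (D,merge)→28600 …(+4); best=6600 via (B,merge)
  {ABCD}: card=8; try (B,merge)→6520, (C,nl_idx)→8008, (C,hash)→8200, (D,hash)→8400, (B,hash)→8680, (C,merge)→9200 …(+8); best=6520 via (B,merge)

cost=6520; order=A,C,D,B; methods=hash,nl_idx,merge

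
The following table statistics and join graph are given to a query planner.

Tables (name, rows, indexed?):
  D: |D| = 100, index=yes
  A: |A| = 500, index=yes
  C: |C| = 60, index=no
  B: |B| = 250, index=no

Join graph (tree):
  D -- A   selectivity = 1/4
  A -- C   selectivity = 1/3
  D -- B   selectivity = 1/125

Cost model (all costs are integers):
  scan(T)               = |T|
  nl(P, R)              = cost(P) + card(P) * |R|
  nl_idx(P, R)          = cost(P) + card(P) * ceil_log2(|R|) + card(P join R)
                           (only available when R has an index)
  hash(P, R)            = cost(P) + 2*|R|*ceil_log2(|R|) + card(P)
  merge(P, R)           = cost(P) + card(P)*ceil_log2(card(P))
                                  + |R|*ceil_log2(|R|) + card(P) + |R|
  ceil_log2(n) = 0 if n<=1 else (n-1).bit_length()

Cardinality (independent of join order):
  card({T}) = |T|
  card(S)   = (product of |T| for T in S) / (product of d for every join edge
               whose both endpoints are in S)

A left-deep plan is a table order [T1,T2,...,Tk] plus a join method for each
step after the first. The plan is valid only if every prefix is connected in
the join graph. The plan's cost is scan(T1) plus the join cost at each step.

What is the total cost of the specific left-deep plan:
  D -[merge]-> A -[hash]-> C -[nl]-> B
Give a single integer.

62519120

step 1: scan D: cost=100, card=100
step 2: join A via merge
    card(P join A) = 100*500/(4) = 12500
    cost = 100 + 100*7 + 500*9 + 100 + 500 = 5900
step 3: join C via hash
    card(P join C) = 12500*60/(3) = 250000
    cost = 5900 + 2*60*6 + 12500 = 19120
step 4: join B via nl
    card(P join B) = 250000*250/(125) = 500000
    cost = 19120 + 250000*250 = 62519120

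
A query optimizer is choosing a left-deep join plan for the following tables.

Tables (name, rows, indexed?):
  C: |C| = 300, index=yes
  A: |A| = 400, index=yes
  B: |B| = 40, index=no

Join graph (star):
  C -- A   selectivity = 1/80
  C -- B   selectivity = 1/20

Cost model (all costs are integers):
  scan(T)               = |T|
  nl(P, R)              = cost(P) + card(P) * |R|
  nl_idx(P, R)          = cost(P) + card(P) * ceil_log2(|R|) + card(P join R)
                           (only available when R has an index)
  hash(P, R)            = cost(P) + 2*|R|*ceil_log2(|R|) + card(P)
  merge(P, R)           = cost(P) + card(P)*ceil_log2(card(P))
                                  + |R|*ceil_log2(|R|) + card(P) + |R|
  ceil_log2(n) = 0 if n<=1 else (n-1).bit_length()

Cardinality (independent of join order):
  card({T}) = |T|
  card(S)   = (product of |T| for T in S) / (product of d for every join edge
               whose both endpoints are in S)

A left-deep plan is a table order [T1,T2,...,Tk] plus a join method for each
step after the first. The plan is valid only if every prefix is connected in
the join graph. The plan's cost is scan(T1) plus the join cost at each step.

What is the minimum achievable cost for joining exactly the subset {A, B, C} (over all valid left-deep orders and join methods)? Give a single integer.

6480

Selinger DP over subsets of {A,B,C}:
  {C}: scan cost=300, card=300
  {A}: scan cost=400, card=400
  {B}: scan cost=40, card=40
  {AC}: card=1500; try (A,nl_idx)→4500, (C,nl_idx)→5500, (C,hash)→6200, (A,merge)→7300, (C,merge)→7400, (A,hash)→7800 …(+2); best=4500 via (A,nl_idx)
  {BC}: card=600; try (C,nl_idx)→1000, (B,hash)→1080, (C,merge)→3320, (B,merge)→3580, (C,hash)→5480, (C,nl)→12040 …(+1); best=1000 via (C,nl_idx)
  {ABC}: card=3000; try (B,hash)→6480, (A,hash)→8800, (A,nl_idx)→9400, (A,merge)→11600, (B,merge)→22780, (B,nl)→64500 …(+1); best=6480 via (B,hash)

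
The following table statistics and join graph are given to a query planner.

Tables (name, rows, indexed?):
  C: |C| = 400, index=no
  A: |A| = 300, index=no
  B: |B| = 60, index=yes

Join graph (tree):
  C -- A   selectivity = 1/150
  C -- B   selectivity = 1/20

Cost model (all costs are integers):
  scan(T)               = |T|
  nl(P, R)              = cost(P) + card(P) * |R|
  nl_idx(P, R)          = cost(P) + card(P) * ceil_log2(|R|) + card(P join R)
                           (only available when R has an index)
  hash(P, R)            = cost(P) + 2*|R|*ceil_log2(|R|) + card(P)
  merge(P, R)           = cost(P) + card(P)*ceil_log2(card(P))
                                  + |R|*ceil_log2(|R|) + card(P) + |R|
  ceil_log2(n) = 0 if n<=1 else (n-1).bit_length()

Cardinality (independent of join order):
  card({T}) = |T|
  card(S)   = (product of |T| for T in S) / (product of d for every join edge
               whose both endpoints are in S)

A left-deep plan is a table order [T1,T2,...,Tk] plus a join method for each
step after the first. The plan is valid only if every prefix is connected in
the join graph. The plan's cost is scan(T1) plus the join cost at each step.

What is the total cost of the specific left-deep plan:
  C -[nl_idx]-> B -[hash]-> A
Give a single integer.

10600

step 1: scan C: cost=400, card=400
step 2: join B via nl_idx
    card(P join B) = 400*60/(20) = 1200
    cost = 400 + 400*6 + 1200 = 4000
step 3: join A via hash
    card(P join A) = 1200*300/(150) = 2400
    cost = 4000 + 2*300*9 + 1200 = 10600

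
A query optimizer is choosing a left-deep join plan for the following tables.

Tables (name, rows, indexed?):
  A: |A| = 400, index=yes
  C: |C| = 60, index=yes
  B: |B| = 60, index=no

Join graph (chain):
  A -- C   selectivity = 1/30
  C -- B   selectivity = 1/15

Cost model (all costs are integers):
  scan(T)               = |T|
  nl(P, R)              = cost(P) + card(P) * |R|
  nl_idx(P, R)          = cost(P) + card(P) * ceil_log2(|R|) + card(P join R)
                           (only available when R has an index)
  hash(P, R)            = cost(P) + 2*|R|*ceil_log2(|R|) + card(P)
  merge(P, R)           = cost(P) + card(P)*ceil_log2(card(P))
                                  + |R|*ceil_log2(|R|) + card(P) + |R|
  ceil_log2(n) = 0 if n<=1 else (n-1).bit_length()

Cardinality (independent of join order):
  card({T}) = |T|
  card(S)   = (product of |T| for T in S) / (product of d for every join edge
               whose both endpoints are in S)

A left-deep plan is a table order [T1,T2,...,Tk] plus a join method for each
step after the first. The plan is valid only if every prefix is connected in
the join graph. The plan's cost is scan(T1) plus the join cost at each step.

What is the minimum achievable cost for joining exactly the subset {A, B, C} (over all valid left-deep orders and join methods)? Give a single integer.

Selinger DP over subsets of {A,B,C}:
  {A}: scan cost=400, card=400
  {C}: scan cost=60, card=60
  {B}: scan cost=60, card=60
  {AC}: card=800; try (A,nl_idx)→1400, (C,hash)→1520, (C,nl_idx)→3600, (A,merge)→4480, (C,merge)→4820, (A,hash)→7320 …(+2); best=1400 via (A,nl_idx)
  {BC}: card=240; try (C,nl_idx)→660, (C,hash)→840, (B,hash)→840, (C,merge)→900, (B,merge)→900, (C,nl)→3660 …(+1); best=660 via (C,nl_idx)
  {ABC}: card=3200; try (B,hash)→2920, (A,nl_idx)→6020, (A,merge)→6820, (A,hash)→8100, (B,merge)→10620, (B,nl)→49400 …(+1); best=2920 via (B,hash)

2920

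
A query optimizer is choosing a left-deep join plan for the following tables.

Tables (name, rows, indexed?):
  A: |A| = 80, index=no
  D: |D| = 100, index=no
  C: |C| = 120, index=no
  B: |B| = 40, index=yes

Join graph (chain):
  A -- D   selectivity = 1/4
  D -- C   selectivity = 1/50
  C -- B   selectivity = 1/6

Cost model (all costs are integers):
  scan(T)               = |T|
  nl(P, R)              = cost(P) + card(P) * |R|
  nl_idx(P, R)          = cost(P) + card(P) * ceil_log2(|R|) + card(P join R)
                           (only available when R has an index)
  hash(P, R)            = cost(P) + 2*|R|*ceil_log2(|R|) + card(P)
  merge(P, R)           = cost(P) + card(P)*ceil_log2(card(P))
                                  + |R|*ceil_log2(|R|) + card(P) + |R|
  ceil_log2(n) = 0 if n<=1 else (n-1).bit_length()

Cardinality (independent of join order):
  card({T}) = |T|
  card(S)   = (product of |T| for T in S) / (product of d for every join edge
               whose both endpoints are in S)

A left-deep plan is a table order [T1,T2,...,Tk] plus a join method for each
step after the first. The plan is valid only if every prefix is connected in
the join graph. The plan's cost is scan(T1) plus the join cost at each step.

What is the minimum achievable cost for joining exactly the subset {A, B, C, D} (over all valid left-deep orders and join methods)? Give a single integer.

5080

Selinger DP over subsets of {A,B,C,D}:
  {A}: scan cost=80, card=80
  {D}: scan cost=100, card=100
  {C}: scan cost=120, card=120
  {B}: scan cost=40, card=40
  {AD}: card=2000; try (A,hash)→1320, (D,merge)→1520, (A,merge)→1540, (D,hash)→1560, (D,nl)→8080, (A,nl)→8100; best=1320 via (A,hash)
  {CD}: card=240; try (D,hash)→1640, (C,merge)→1860, (D,merge)→1880, (C,hash)→1880, (C,nl)→12100, (D,nl)→12120; best=1640 via (D,hash)
  {BC}: card=800; try (B,hash)→720, (C,merge)→1280, (B,merge)→1360, (B,nl_idx)→1640, (C,hash)→1760, (C,nl)→4840 …(+1); best=720 via (B,hash)
  {ACD}: card=4800; try (A,hash)→3000, (A,merge)→4440, (C,hash)→5000, (A,nl)→20840, (C,merge)→26280, (C,nl)→241320; best=3000 via (A,hash)
  {BCD}: card=1600; try (B,hash)→2360, (D,hash)→2920, (B,merge)→4080, (B,nl_idx)→4680, (D,merge)→10320, (B,nl)→11240 …(+1); best=2360 via (B,hash)
  {ABCD}: card=32000; try (A,hash)→5080, (B,hash)→8280, (A,merge)→22200, (B,nl_idx)→63800, (B,merge)→70480, (A,nl)→130360 …(+1); best=5080 via (A,hash)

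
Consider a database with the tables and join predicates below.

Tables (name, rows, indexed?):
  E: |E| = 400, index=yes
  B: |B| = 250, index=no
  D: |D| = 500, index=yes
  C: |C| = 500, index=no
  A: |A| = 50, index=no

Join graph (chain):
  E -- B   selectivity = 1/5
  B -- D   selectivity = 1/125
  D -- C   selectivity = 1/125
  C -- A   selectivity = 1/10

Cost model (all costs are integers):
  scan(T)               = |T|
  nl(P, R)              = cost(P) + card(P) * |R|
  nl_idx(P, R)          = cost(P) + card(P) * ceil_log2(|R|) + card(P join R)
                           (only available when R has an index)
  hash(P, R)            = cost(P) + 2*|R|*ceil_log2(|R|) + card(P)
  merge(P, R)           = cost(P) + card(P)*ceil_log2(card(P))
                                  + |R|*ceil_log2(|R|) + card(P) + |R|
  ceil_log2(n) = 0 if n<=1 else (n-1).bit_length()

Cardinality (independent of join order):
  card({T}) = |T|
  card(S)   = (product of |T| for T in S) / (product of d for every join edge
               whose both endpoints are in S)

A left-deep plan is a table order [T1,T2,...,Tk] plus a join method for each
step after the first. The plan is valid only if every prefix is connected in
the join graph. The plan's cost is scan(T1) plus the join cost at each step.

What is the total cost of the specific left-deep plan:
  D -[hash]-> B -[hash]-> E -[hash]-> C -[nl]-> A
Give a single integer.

step 1: scan D: cost=500, card=500
step 2: join B via hash
    card(P join B) = 500*250/(125) = 1000
    cost = 500 + 2*250*8 + 500 = 5000
step 3: join E via hash
    card(P join E) = 1000*400/(5) = 80000
    cost = 5000 + 2*400*9 + 1000 = 13200
step 4: join C via hash
    card(P join C) = 80000*500/(125) = 320000
    cost = 13200 + 2*500*9 + 80000 = 102200
step 5: join A via nl
    card(P join A) = 320000*50/(10) = 1600000
    cost = 102200 + 320000*50 = 16102200

16102200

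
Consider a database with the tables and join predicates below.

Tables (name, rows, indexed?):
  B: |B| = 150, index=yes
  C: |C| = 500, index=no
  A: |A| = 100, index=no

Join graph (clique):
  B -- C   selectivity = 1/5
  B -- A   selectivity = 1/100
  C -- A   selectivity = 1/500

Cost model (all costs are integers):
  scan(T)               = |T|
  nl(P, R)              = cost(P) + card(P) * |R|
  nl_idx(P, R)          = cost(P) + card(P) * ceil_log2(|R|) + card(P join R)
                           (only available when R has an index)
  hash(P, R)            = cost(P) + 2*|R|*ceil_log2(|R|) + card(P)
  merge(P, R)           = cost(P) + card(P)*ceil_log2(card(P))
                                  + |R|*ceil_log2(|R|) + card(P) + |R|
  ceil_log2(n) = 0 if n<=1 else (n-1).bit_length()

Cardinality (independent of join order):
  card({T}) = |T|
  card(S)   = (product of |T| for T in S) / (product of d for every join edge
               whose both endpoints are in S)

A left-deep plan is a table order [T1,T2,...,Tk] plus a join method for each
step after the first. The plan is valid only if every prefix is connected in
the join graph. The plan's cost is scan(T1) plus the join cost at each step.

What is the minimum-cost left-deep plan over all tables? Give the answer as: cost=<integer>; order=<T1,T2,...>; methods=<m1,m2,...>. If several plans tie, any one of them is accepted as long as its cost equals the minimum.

cost=3230; order=C,A,B; methods=hash,nl_idx

Selinger DP (subsets sized 1..n):
  {B}: scan cost=150, card=150
  {C}: scan cost=500, card=500
  {A}: scan cost=100, card=100
  {BC}: card=15000; try (B,hash)→3400, (C,merge)→6500, (B,merge)→6850, (C,hash)→9300, (B,nl_idx)→19500, (C,nl)→75150 …(+1); best=3400 via (B,hash)
  {AB}: card=150; try (B,nl_idx)→1050, (A,hash)→1700, (B,merge)→2250, (A,merge)→2300, (B,hash)→2600, (B,nl)→15100 …(+1); best=1050 via (B,nl_idx)
  {AC}: card=100; try (A,hash)→2400, (C,merge)→5900, (A,merge)→6300, (C,hash)→9200, (C,nl)→50100, (A,nl)→50500; best=2400 via (A,hash)
  {ABC}: card=30; try (B,nl_idx)→3230, (B,merge)→4550, (B,hash)→4900, (C,merge)→7400, (C,hash)→10200, (B,nl)→17400 …(+4); best=3230 via (B,nl_idx)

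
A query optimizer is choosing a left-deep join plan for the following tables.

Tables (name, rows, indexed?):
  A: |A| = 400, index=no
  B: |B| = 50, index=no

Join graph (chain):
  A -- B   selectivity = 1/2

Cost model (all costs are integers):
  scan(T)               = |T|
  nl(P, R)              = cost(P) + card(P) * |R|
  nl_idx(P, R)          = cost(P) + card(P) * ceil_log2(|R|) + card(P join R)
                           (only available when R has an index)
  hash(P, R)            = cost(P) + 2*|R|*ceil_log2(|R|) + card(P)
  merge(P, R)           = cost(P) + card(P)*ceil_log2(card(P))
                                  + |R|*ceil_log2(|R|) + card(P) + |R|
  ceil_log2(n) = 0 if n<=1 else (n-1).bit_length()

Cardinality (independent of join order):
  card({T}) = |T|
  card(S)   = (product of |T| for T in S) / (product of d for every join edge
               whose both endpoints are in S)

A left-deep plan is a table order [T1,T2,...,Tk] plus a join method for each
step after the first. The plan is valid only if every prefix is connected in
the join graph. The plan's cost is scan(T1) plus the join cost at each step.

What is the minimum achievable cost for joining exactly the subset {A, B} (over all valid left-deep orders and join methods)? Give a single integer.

1400

Selinger DP over subsets of {A,B}:
  {A}: scan cost=400, card=400
  {B}: scan cost=50, card=50
  {AB}: card=10000; try (B,hash)→1400, (A,merge)→4400, (B,merge)→4750, (A,hash)→7300, (A,nl)→20050, (B,nl)→20400; best=1400 via (B,hash)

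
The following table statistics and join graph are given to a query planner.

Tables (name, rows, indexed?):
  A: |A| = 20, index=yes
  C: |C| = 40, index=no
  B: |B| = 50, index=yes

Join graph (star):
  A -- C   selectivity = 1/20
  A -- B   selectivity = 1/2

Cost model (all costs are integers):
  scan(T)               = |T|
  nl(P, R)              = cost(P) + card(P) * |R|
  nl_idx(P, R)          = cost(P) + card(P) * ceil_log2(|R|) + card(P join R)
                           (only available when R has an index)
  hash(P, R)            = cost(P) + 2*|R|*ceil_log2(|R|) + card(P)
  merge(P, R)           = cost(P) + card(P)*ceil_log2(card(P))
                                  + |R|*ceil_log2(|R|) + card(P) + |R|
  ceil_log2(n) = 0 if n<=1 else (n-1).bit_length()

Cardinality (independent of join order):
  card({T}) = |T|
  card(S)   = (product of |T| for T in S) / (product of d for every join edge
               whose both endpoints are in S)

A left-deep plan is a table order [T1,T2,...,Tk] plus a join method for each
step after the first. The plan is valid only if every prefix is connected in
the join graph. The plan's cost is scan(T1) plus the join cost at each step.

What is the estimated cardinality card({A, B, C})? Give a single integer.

1000

Tables in S: A(20), B(50), C(40)
Edges inside S: A-C(d=20), A-B(d=2)
numerator = 20 * 50 * 40 = 40000
denominator = 20 * 2 = 40
card(S) = 40000 / 40 = 1000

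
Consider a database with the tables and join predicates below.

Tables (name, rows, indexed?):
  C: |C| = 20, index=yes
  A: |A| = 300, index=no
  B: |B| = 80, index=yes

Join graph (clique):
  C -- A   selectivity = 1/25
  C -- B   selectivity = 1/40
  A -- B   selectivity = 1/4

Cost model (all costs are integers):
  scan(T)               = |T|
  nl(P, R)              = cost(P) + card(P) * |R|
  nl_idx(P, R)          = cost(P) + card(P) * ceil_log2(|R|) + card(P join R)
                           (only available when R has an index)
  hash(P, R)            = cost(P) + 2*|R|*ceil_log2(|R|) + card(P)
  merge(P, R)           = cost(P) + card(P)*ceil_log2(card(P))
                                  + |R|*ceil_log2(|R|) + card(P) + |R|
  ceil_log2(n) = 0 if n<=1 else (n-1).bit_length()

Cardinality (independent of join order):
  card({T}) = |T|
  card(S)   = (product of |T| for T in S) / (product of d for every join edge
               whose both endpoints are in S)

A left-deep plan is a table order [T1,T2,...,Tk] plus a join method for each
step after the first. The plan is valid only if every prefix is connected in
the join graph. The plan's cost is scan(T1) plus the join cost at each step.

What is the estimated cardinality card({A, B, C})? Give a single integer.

120

Tables in S: A(300), B(80), C(20)
Edges inside S: C-A(d=25), C-B(d=40), A-B(d=4)
numerator = 300 * 80 * 20 = 480000
denominator = 25 * 40 * 4 = 4000
card(S) = 480000 / 4000 = 120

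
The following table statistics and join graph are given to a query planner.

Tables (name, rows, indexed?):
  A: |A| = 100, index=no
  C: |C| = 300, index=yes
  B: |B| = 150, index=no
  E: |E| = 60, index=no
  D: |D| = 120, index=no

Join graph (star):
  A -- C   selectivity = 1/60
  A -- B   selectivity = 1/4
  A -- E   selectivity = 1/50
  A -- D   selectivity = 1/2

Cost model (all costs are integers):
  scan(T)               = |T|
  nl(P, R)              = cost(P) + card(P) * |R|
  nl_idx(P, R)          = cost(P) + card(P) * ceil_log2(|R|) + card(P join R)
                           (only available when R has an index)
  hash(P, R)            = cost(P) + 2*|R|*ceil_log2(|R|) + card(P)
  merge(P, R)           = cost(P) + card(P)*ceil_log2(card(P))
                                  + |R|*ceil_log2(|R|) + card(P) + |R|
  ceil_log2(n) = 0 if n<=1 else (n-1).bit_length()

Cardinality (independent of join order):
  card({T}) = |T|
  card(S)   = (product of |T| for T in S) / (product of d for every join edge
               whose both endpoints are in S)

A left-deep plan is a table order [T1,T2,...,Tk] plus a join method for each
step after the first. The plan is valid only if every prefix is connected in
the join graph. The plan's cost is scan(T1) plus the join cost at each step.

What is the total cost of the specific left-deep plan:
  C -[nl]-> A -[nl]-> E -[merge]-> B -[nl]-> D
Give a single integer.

step 1: scan C: cost=300, card=300
step 2: join A via nl
    card(P join A) = 300*100/(60) = 500
    cost = 300 + 300*100 = 30300
step 3: join E via nl
    card(P join E) = 500*60/(50) = 600
    cost = 30300 + 500*60 = 60300
step 4: join B via merge
    card(P join B) = 600*150/(4) = 22500
    cost = 60300 + 600*10 + 150*8 + 600 + 150 = 68250
step 5: join D via nl
    card(P join D) = 22500*120/(2) = 1350000
    cost = 68250 + 22500*120 = 2768250

2768250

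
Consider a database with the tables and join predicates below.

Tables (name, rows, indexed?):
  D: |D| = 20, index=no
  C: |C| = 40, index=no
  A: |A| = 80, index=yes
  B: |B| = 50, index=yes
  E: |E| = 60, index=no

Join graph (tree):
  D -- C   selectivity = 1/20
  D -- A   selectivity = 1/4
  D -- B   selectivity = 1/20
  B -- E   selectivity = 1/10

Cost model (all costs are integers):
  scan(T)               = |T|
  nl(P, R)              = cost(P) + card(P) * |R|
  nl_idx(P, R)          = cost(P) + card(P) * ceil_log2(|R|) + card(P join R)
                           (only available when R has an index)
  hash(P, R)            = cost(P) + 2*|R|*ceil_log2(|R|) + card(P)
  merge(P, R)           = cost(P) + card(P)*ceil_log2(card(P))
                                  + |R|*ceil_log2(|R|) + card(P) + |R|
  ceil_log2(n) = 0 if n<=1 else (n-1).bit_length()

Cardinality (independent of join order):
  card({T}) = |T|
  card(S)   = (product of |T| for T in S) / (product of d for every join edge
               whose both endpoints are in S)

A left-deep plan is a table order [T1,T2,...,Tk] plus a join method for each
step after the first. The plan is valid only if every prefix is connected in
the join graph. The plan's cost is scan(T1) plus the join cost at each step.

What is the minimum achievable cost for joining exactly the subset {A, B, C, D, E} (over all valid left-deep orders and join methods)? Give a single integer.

Selinger DP over subsets of {A,B,C,D,E}:
  {D}: scan cost=20, card=20
  {C}: scan cost=40, card=40
  {A}: scan cost=80, card=80
  {B}: scan cost=50, card=50
  {E}: scan cost=60, card=60
  {CD}: card=40; try (D,hash)→280, (C,merge)→420, (D,merge)→440, (C,hash)→520, (C,nl)→820, (D,nl)→840; best=280 via (D,hash)
  {AD}: card=400; try (D,hash)→360, (A,nl_idx)→560, (A,merge)→780, (D,merge)→840, (A,hash)→1160, (A,nl)→1620 …(+1); best=360 via (D,hash)
  {BD}: card=50; try (B,nl_idx)→190, (D,hash)→300, (B,merge)→490, (D,merge)→520, (B,hash)→640, (B,nl)→1020 …(+1); best=190 via (B,nl_idx)
  {BE}: card=300; try (B,hash)→720, (B,nl_idx)→720, (E,hash)→820, (E,merge)→820, (B,merge)→830, (E,nl)→3050 …(+1); best=720 via (B,hash)
  {ACD}: card=800; try (A,merge)→1200, (C,hash)→1240, (A,nl_idx)→1360, (A,hash)→1440, (A,nl)→3480, (C,merge)→4640 …(+1); best=1200 via (A,merge)
  {BCD}: card=100; try (B,nl_idx)→620, (C,hash)→720, (C,merge)→820, (B,merge)→910, (B,hash)→920, (C,nl)→2190 …(+1); best=620 via (B,nl_idx)
  {ABD}: card=1000; try (A,merge)→1180, (B,hash)→1360, (A,hash)→1360, (A,nl_idx)→1540, (B,nl_idx)→3760, (A,nl)→4190 …(+2); best=1180 via (A,merge)
  {BDE}: card=300; try (E,hash)→960, (E,merge)→960, (D,hash)→1220, (E,nl)→3190, (D,merge)→3840, (D,nl)→6720; best=960 via (E,hash)
  {ABCD}: card=2000; try (A,hash)→1840, (A,merge)→2060, (B,hash)→2600, (C,hash)→2660, (A,nl_idx)→3320, (B,nl_idx)→8000 …(+5); best=1840 via (A,hash)
  {BCDE}: card=600; try (E,hash)→1440, (C,hash)→1740, (E,merge)→1840, (C,merge)→4240, (E,nl)→6620, (C,nl)→12960; best=1440 via (E,hash)
  {ABDE}: card=6000; try (A,hash)→2380, (E,hash)→2900, (A,merge)→4600, (A,nl_idx)→9060, (E,merge)→12600, (A,nl)→24960 …(+1); best=2380 via (A,hash)
  {ABCDE}: card=12000; try (A,hash)→3160, (E,hash)→4560, (A,merge)→8680, (C,hash)→8860, (A,nl_idx)→17640, (E,merge)→26260 …(+4); best=3160 via (A,hash)

3160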